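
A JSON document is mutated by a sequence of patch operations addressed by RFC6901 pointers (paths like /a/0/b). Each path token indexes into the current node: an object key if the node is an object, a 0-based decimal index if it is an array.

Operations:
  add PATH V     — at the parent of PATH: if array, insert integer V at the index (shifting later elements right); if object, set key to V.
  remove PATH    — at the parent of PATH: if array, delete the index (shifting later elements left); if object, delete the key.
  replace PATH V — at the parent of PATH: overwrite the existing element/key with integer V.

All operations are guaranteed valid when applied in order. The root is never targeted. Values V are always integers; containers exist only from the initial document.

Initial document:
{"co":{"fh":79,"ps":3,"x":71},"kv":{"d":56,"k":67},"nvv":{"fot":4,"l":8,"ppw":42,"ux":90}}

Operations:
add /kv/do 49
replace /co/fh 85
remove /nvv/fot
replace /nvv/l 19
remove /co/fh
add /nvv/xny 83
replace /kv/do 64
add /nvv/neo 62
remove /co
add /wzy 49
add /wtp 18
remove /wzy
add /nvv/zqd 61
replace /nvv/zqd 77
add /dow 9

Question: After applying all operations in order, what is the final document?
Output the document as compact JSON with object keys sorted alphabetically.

After op 1 (add /kv/do 49): {"co":{"fh":79,"ps":3,"x":71},"kv":{"d":56,"do":49,"k":67},"nvv":{"fot":4,"l":8,"ppw":42,"ux":90}}
After op 2 (replace /co/fh 85): {"co":{"fh":85,"ps":3,"x":71},"kv":{"d":56,"do":49,"k":67},"nvv":{"fot":4,"l":8,"ppw":42,"ux":90}}
After op 3 (remove /nvv/fot): {"co":{"fh":85,"ps":3,"x":71},"kv":{"d":56,"do":49,"k":67},"nvv":{"l":8,"ppw":42,"ux":90}}
After op 4 (replace /nvv/l 19): {"co":{"fh":85,"ps":3,"x":71},"kv":{"d":56,"do":49,"k":67},"nvv":{"l":19,"ppw":42,"ux":90}}
After op 5 (remove /co/fh): {"co":{"ps":3,"x":71},"kv":{"d":56,"do":49,"k":67},"nvv":{"l":19,"ppw":42,"ux":90}}
After op 6 (add /nvv/xny 83): {"co":{"ps":3,"x":71},"kv":{"d":56,"do":49,"k":67},"nvv":{"l":19,"ppw":42,"ux":90,"xny":83}}
After op 7 (replace /kv/do 64): {"co":{"ps":3,"x":71},"kv":{"d":56,"do":64,"k":67},"nvv":{"l":19,"ppw":42,"ux":90,"xny":83}}
After op 8 (add /nvv/neo 62): {"co":{"ps":3,"x":71},"kv":{"d":56,"do":64,"k":67},"nvv":{"l":19,"neo":62,"ppw":42,"ux":90,"xny":83}}
After op 9 (remove /co): {"kv":{"d":56,"do":64,"k":67},"nvv":{"l":19,"neo":62,"ppw":42,"ux":90,"xny":83}}
After op 10 (add /wzy 49): {"kv":{"d":56,"do":64,"k":67},"nvv":{"l":19,"neo":62,"ppw":42,"ux":90,"xny":83},"wzy":49}
After op 11 (add /wtp 18): {"kv":{"d":56,"do":64,"k":67},"nvv":{"l":19,"neo":62,"ppw":42,"ux":90,"xny":83},"wtp":18,"wzy":49}
After op 12 (remove /wzy): {"kv":{"d":56,"do":64,"k":67},"nvv":{"l":19,"neo":62,"ppw":42,"ux":90,"xny":83},"wtp":18}
After op 13 (add /nvv/zqd 61): {"kv":{"d":56,"do":64,"k":67},"nvv":{"l":19,"neo":62,"ppw":42,"ux":90,"xny":83,"zqd":61},"wtp":18}
After op 14 (replace /nvv/zqd 77): {"kv":{"d":56,"do":64,"k":67},"nvv":{"l":19,"neo":62,"ppw":42,"ux":90,"xny":83,"zqd":77},"wtp":18}
After op 15 (add /dow 9): {"dow":9,"kv":{"d":56,"do":64,"k":67},"nvv":{"l":19,"neo":62,"ppw":42,"ux":90,"xny":83,"zqd":77},"wtp":18}

Answer: {"dow":9,"kv":{"d":56,"do":64,"k":67},"nvv":{"l":19,"neo":62,"ppw":42,"ux":90,"xny":83,"zqd":77},"wtp":18}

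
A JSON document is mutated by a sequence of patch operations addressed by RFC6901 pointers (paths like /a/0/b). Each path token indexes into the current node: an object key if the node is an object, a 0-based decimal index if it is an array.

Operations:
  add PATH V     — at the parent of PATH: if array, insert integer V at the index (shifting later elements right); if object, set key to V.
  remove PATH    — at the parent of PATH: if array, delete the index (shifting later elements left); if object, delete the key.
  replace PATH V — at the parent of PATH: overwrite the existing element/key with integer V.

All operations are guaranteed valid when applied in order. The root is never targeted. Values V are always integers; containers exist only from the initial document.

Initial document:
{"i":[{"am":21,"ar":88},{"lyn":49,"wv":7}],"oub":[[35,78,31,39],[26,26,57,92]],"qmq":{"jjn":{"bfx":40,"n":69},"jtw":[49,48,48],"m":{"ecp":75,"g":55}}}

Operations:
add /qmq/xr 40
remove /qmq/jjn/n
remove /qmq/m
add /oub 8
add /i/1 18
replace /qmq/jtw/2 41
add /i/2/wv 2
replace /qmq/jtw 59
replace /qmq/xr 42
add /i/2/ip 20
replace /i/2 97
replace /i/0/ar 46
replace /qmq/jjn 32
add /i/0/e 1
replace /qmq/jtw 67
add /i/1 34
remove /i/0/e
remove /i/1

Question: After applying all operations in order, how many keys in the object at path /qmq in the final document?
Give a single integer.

Answer: 3

Derivation:
After op 1 (add /qmq/xr 40): {"i":[{"am":21,"ar":88},{"lyn":49,"wv":7}],"oub":[[35,78,31,39],[26,26,57,92]],"qmq":{"jjn":{"bfx":40,"n":69},"jtw":[49,48,48],"m":{"ecp":75,"g":55},"xr":40}}
After op 2 (remove /qmq/jjn/n): {"i":[{"am":21,"ar":88},{"lyn":49,"wv":7}],"oub":[[35,78,31,39],[26,26,57,92]],"qmq":{"jjn":{"bfx":40},"jtw":[49,48,48],"m":{"ecp":75,"g":55},"xr":40}}
After op 3 (remove /qmq/m): {"i":[{"am":21,"ar":88},{"lyn":49,"wv":7}],"oub":[[35,78,31,39],[26,26,57,92]],"qmq":{"jjn":{"bfx":40},"jtw":[49,48,48],"xr":40}}
After op 4 (add /oub 8): {"i":[{"am":21,"ar":88},{"lyn":49,"wv":7}],"oub":8,"qmq":{"jjn":{"bfx":40},"jtw":[49,48,48],"xr":40}}
After op 5 (add /i/1 18): {"i":[{"am":21,"ar":88},18,{"lyn":49,"wv":7}],"oub":8,"qmq":{"jjn":{"bfx":40},"jtw":[49,48,48],"xr":40}}
After op 6 (replace /qmq/jtw/2 41): {"i":[{"am":21,"ar":88},18,{"lyn":49,"wv":7}],"oub":8,"qmq":{"jjn":{"bfx":40},"jtw":[49,48,41],"xr":40}}
After op 7 (add /i/2/wv 2): {"i":[{"am":21,"ar":88},18,{"lyn":49,"wv":2}],"oub":8,"qmq":{"jjn":{"bfx":40},"jtw":[49,48,41],"xr":40}}
After op 8 (replace /qmq/jtw 59): {"i":[{"am":21,"ar":88},18,{"lyn":49,"wv":2}],"oub":8,"qmq":{"jjn":{"bfx":40},"jtw":59,"xr":40}}
After op 9 (replace /qmq/xr 42): {"i":[{"am":21,"ar":88},18,{"lyn":49,"wv":2}],"oub":8,"qmq":{"jjn":{"bfx":40},"jtw":59,"xr":42}}
After op 10 (add /i/2/ip 20): {"i":[{"am":21,"ar":88},18,{"ip":20,"lyn":49,"wv":2}],"oub":8,"qmq":{"jjn":{"bfx":40},"jtw":59,"xr":42}}
After op 11 (replace /i/2 97): {"i":[{"am":21,"ar":88},18,97],"oub":8,"qmq":{"jjn":{"bfx":40},"jtw":59,"xr":42}}
After op 12 (replace /i/0/ar 46): {"i":[{"am":21,"ar":46},18,97],"oub":8,"qmq":{"jjn":{"bfx":40},"jtw":59,"xr":42}}
After op 13 (replace /qmq/jjn 32): {"i":[{"am":21,"ar":46},18,97],"oub":8,"qmq":{"jjn":32,"jtw":59,"xr":42}}
After op 14 (add /i/0/e 1): {"i":[{"am":21,"ar":46,"e":1},18,97],"oub":8,"qmq":{"jjn":32,"jtw":59,"xr":42}}
After op 15 (replace /qmq/jtw 67): {"i":[{"am":21,"ar":46,"e":1},18,97],"oub":8,"qmq":{"jjn":32,"jtw":67,"xr":42}}
After op 16 (add /i/1 34): {"i":[{"am":21,"ar":46,"e":1},34,18,97],"oub":8,"qmq":{"jjn":32,"jtw":67,"xr":42}}
After op 17 (remove /i/0/e): {"i":[{"am":21,"ar":46},34,18,97],"oub":8,"qmq":{"jjn":32,"jtw":67,"xr":42}}
After op 18 (remove /i/1): {"i":[{"am":21,"ar":46},18,97],"oub":8,"qmq":{"jjn":32,"jtw":67,"xr":42}}
Size at path /qmq: 3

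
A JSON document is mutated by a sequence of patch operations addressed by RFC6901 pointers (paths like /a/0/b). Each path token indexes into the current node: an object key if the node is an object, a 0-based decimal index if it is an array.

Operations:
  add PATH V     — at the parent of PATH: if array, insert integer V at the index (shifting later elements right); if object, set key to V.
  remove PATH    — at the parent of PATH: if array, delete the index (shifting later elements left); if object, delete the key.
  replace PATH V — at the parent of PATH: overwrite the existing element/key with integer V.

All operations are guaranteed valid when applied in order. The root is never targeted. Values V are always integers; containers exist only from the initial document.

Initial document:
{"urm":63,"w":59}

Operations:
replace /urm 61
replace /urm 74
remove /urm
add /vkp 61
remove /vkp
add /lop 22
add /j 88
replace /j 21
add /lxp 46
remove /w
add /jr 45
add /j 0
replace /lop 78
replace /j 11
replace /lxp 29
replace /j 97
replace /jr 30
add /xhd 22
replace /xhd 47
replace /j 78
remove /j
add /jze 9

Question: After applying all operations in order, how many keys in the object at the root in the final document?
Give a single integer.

Answer: 5

Derivation:
After op 1 (replace /urm 61): {"urm":61,"w":59}
After op 2 (replace /urm 74): {"urm":74,"w":59}
After op 3 (remove /urm): {"w":59}
After op 4 (add /vkp 61): {"vkp":61,"w":59}
After op 5 (remove /vkp): {"w":59}
After op 6 (add /lop 22): {"lop":22,"w":59}
After op 7 (add /j 88): {"j":88,"lop":22,"w":59}
After op 8 (replace /j 21): {"j":21,"lop":22,"w":59}
After op 9 (add /lxp 46): {"j":21,"lop":22,"lxp":46,"w":59}
After op 10 (remove /w): {"j":21,"lop":22,"lxp":46}
After op 11 (add /jr 45): {"j":21,"jr":45,"lop":22,"lxp":46}
After op 12 (add /j 0): {"j":0,"jr":45,"lop":22,"lxp":46}
After op 13 (replace /lop 78): {"j":0,"jr":45,"lop":78,"lxp":46}
After op 14 (replace /j 11): {"j":11,"jr":45,"lop":78,"lxp":46}
After op 15 (replace /lxp 29): {"j":11,"jr":45,"lop":78,"lxp":29}
After op 16 (replace /j 97): {"j":97,"jr":45,"lop":78,"lxp":29}
After op 17 (replace /jr 30): {"j":97,"jr":30,"lop":78,"lxp":29}
After op 18 (add /xhd 22): {"j":97,"jr":30,"lop":78,"lxp":29,"xhd":22}
After op 19 (replace /xhd 47): {"j":97,"jr":30,"lop":78,"lxp":29,"xhd":47}
After op 20 (replace /j 78): {"j":78,"jr":30,"lop":78,"lxp":29,"xhd":47}
After op 21 (remove /j): {"jr":30,"lop":78,"lxp":29,"xhd":47}
After op 22 (add /jze 9): {"jr":30,"jze":9,"lop":78,"lxp":29,"xhd":47}
Size at the root: 5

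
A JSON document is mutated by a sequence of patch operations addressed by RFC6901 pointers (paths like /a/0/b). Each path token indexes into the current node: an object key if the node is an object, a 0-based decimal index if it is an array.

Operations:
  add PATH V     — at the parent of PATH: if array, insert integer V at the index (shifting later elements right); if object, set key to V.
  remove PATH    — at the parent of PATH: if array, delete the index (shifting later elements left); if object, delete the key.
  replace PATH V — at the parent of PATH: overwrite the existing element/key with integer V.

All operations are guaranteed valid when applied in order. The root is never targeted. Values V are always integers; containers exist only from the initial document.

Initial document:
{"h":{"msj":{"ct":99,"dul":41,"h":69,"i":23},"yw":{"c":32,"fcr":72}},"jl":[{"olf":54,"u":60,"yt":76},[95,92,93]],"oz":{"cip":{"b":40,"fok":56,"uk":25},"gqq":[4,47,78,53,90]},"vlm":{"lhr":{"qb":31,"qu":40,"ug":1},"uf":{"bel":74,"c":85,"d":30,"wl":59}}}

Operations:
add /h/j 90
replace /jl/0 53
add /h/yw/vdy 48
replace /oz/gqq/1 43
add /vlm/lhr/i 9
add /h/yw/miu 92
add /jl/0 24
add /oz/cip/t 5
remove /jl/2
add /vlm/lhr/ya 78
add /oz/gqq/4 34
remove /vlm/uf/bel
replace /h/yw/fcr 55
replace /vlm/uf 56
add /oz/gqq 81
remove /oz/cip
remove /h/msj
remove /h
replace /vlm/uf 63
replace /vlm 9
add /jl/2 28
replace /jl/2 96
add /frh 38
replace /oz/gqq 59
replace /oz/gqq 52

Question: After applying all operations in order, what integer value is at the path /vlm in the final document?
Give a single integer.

Answer: 9

Derivation:
After op 1 (add /h/j 90): {"h":{"j":90,"msj":{"ct":99,"dul":41,"h":69,"i":23},"yw":{"c":32,"fcr":72}},"jl":[{"olf":54,"u":60,"yt":76},[95,92,93]],"oz":{"cip":{"b":40,"fok":56,"uk":25},"gqq":[4,47,78,53,90]},"vlm":{"lhr":{"qb":31,"qu":40,"ug":1},"uf":{"bel":74,"c":85,"d":30,"wl":59}}}
After op 2 (replace /jl/0 53): {"h":{"j":90,"msj":{"ct":99,"dul":41,"h":69,"i":23},"yw":{"c":32,"fcr":72}},"jl":[53,[95,92,93]],"oz":{"cip":{"b":40,"fok":56,"uk":25},"gqq":[4,47,78,53,90]},"vlm":{"lhr":{"qb":31,"qu":40,"ug":1},"uf":{"bel":74,"c":85,"d":30,"wl":59}}}
After op 3 (add /h/yw/vdy 48): {"h":{"j":90,"msj":{"ct":99,"dul":41,"h":69,"i":23},"yw":{"c":32,"fcr":72,"vdy":48}},"jl":[53,[95,92,93]],"oz":{"cip":{"b":40,"fok":56,"uk":25},"gqq":[4,47,78,53,90]},"vlm":{"lhr":{"qb":31,"qu":40,"ug":1},"uf":{"bel":74,"c":85,"d":30,"wl":59}}}
After op 4 (replace /oz/gqq/1 43): {"h":{"j":90,"msj":{"ct":99,"dul":41,"h":69,"i":23},"yw":{"c":32,"fcr":72,"vdy":48}},"jl":[53,[95,92,93]],"oz":{"cip":{"b":40,"fok":56,"uk":25},"gqq":[4,43,78,53,90]},"vlm":{"lhr":{"qb":31,"qu":40,"ug":1},"uf":{"bel":74,"c":85,"d":30,"wl":59}}}
After op 5 (add /vlm/lhr/i 9): {"h":{"j":90,"msj":{"ct":99,"dul":41,"h":69,"i":23},"yw":{"c":32,"fcr":72,"vdy":48}},"jl":[53,[95,92,93]],"oz":{"cip":{"b":40,"fok":56,"uk":25},"gqq":[4,43,78,53,90]},"vlm":{"lhr":{"i":9,"qb":31,"qu":40,"ug":1},"uf":{"bel":74,"c":85,"d":30,"wl":59}}}
After op 6 (add /h/yw/miu 92): {"h":{"j":90,"msj":{"ct":99,"dul":41,"h":69,"i":23},"yw":{"c":32,"fcr":72,"miu":92,"vdy":48}},"jl":[53,[95,92,93]],"oz":{"cip":{"b":40,"fok":56,"uk":25},"gqq":[4,43,78,53,90]},"vlm":{"lhr":{"i":9,"qb":31,"qu":40,"ug":1},"uf":{"bel":74,"c":85,"d":30,"wl":59}}}
After op 7 (add /jl/0 24): {"h":{"j":90,"msj":{"ct":99,"dul":41,"h":69,"i":23},"yw":{"c":32,"fcr":72,"miu":92,"vdy":48}},"jl":[24,53,[95,92,93]],"oz":{"cip":{"b":40,"fok":56,"uk":25},"gqq":[4,43,78,53,90]},"vlm":{"lhr":{"i":9,"qb":31,"qu":40,"ug":1},"uf":{"bel":74,"c":85,"d":30,"wl":59}}}
After op 8 (add /oz/cip/t 5): {"h":{"j":90,"msj":{"ct":99,"dul":41,"h":69,"i":23},"yw":{"c":32,"fcr":72,"miu":92,"vdy":48}},"jl":[24,53,[95,92,93]],"oz":{"cip":{"b":40,"fok":56,"t":5,"uk":25},"gqq":[4,43,78,53,90]},"vlm":{"lhr":{"i":9,"qb":31,"qu":40,"ug":1},"uf":{"bel":74,"c":85,"d":30,"wl":59}}}
After op 9 (remove /jl/2): {"h":{"j":90,"msj":{"ct":99,"dul":41,"h":69,"i":23},"yw":{"c":32,"fcr":72,"miu":92,"vdy":48}},"jl":[24,53],"oz":{"cip":{"b":40,"fok":56,"t":5,"uk":25},"gqq":[4,43,78,53,90]},"vlm":{"lhr":{"i":9,"qb":31,"qu":40,"ug":1},"uf":{"bel":74,"c":85,"d":30,"wl":59}}}
After op 10 (add /vlm/lhr/ya 78): {"h":{"j":90,"msj":{"ct":99,"dul":41,"h":69,"i":23},"yw":{"c":32,"fcr":72,"miu":92,"vdy":48}},"jl":[24,53],"oz":{"cip":{"b":40,"fok":56,"t":5,"uk":25},"gqq":[4,43,78,53,90]},"vlm":{"lhr":{"i":9,"qb":31,"qu":40,"ug":1,"ya":78},"uf":{"bel":74,"c":85,"d":30,"wl":59}}}
After op 11 (add /oz/gqq/4 34): {"h":{"j":90,"msj":{"ct":99,"dul":41,"h":69,"i":23},"yw":{"c":32,"fcr":72,"miu":92,"vdy":48}},"jl":[24,53],"oz":{"cip":{"b":40,"fok":56,"t":5,"uk":25},"gqq":[4,43,78,53,34,90]},"vlm":{"lhr":{"i":9,"qb":31,"qu":40,"ug":1,"ya":78},"uf":{"bel":74,"c":85,"d":30,"wl":59}}}
After op 12 (remove /vlm/uf/bel): {"h":{"j":90,"msj":{"ct":99,"dul":41,"h":69,"i":23},"yw":{"c":32,"fcr":72,"miu":92,"vdy":48}},"jl":[24,53],"oz":{"cip":{"b":40,"fok":56,"t":5,"uk":25},"gqq":[4,43,78,53,34,90]},"vlm":{"lhr":{"i":9,"qb":31,"qu":40,"ug":1,"ya":78},"uf":{"c":85,"d":30,"wl":59}}}
After op 13 (replace /h/yw/fcr 55): {"h":{"j":90,"msj":{"ct":99,"dul":41,"h":69,"i":23},"yw":{"c":32,"fcr":55,"miu":92,"vdy":48}},"jl":[24,53],"oz":{"cip":{"b":40,"fok":56,"t":5,"uk":25},"gqq":[4,43,78,53,34,90]},"vlm":{"lhr":{"i":9,"qb":31,"qu":40,"ug":1,"ya":78},"uf":{"c":85,"d":30,"wl":59}}}
After op 14 (replace /vlm/uf 56): {"h":{"j":90,"msj":{"ct":99,"dul":41,"h":69,"i":23},"yw":{"c":32,"fcr":55,"miu":92,"vdy":48}},"jl":[24,53],"oz":{"cip":{"b":40,"fok":56,"t":5,"uk":25},"gqq":[4,43,78,53,34,90]},"vlm":{"lhr":{"i":9,"qb":31,"qu":40,"ug":1,"ya":78},"uf":56}}
After op 15 (add /oz/gqq 81): {"h":{"j":90,"msj":{"ct":99,"dul":41,"h":69,"i":23},"yw":{"c":32,"fcr":55,"miu":92,"vdy":48}},"jl":[24,53],"oz":{"cip":{"b":40,"fok":56,"t":5,"uk":25},"gqq":81},"vlm":{"lhr":{"i":9,"qb":31,"qu":40,"ug":1,"ya":78},"uf":56}}
After op 16 (remove /oz/cip): {"h":{"j":90,"msj":{"ct":99,"dul":41,"h":69,"i":23},"yw":{"c":32,"fcr":55,"miu":92,"vdy":48}},"jl":[24,53],"oz":{"gqq":81},"vlm":{"lhr":{"i":9,"qb":31,"qu":40,"ug":1,"ya":78},"uf":56}}
After op 17 (remove /h/msj): {"h":{"j":90,"yw":{"c":32,"fcr":55,"miu":92,"vdy":48}},"jl":[24,53],"oz":{"gqq":81},"vlm":{"lhr":{"i":9,"qb":31,"qu":40,"ug":1,"ya":78},"uf":56}}
After op 18 (remove /h): {"jl":[24,53],"oz":{"gqq":81},"vlm":{"lhr":{"i":9,"qb":31,"qu":40,"ug":1,"ya":78},"uf":56}}
After op 19 (replace /vlm/uf 63): {"jl":[24,53],"oz":{"gqq":81},"vlm":{"lhr":{"i":9,"qb":31,"qu":40,"ug":1,"ya":78},"uf":63}}
After op 20 (replace /vlm 9): {"jl":[24,53],"oz":{"gqq":81},"vlm":9}
After op 21 (add /jl/2 28): {"jl":[24,53,28],"oz":{"gqq":81},"vlm":9}
After op 22 (replace /jl/2 96): {"jl":[24,53,96],"oz":{"gqq":81},"vlm":9}
After op 23 (add /frh 38): {"frh":38,"jl":[24,53,96],"oz":{"gqq":81},"vlm":9}
After op 24 (replace /oz/gqq 59): {"frh":38,"jl":[24,53,96],"oz":{"gqq":59},"vlm":9}
After op 25 (replace /oz/gqq 52): {"frh":38,"jl":[24,53,96],"oz":{"gqq":52},"vlm":9}
Value at /vlm: 9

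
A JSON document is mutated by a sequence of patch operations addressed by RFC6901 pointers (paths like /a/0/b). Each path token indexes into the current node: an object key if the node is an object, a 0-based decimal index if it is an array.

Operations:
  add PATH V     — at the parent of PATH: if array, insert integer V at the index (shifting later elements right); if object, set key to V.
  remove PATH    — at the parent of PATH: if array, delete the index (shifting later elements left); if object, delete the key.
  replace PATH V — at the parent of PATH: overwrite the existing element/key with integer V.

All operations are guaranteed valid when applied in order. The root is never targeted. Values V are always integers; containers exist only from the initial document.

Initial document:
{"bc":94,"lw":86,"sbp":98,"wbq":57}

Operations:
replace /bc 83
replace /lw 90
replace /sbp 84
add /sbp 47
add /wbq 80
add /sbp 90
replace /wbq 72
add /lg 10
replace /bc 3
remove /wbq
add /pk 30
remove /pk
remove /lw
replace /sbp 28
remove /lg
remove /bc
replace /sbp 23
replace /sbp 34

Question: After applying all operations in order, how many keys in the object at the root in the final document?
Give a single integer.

Answer: 1

Derivation:
After op 1 (replace /bc 83): {"bc":83,"lw":86,"sbp":98,"wbq":57}
After op 2 (replace /lw 90): {"bc":83,"lw":90,"sbp":98,"wbq":57}
After op 3 (replace /sbp 84): {"bc":83,"lw":90,"sbp":84,"wbq":57}
After op 4 (add /sbp 47): {"bc":83,"lw":90,"sbp":47,"wbq":57}
After op 5 (add /wbq 80): {"bc":83,"lw":90,"sbp":47,"wbq":80}
After op 6 (add /sbp 90): {"bc":83,"lw":90,"sbp":90,"wbq":80}
After op 7 (replace /wbq 72): {"bc":83,"lw":90,"sbp":90,"wbq":72}
After op 8 (add /lg 10): {"bc":83,"lg":10,"lw":90,"sbp":90,"wbq":72}
After op 9 (replace /bc 3): {"bc":3,"lg":10,"lw":90,"sbp":90,"wbq":72}
After op 10 (remove /wbq): {"bc":3,"lg":10,"lw":90,"sbp":90}
After op 11 (add /pk 30): {"bc":3,"lg":10,"lw":90,"pk":30,"sbp":90}
After op 12 (remove /pk): {"bc":3,"lg":10,"lw":90,"sbp":90}
After op 13 (remove /lw): {"bc":3,"lg":10,"sbp":90}
After op 14 (replace /sbp 28): {"bc":3,"lg":10,"sbp":28}
After op 15 (remove /lg): {"bc":3,"sbp":28}
After op 16 (remove /bc): {"sbp":28}
After op 17 (replace /sbp 23): {"sbp":23}
After op 18 (replace /sbp 34): {"sbp":34}
Size at the root: 1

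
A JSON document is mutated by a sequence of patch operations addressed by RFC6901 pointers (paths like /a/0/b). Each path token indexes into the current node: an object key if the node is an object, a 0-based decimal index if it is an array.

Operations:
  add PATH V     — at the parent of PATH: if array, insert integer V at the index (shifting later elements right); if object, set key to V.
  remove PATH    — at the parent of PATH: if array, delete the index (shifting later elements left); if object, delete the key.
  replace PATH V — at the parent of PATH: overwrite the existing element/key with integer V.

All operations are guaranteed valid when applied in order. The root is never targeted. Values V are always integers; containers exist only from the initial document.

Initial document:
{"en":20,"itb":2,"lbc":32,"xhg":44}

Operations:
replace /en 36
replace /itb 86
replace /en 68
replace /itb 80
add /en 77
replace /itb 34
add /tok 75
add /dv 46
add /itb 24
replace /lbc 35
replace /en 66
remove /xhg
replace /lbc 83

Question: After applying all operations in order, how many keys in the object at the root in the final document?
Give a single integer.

After op 1 (replace /en 36): {"en":36,"itb":2,"lbc":32,"xhg":44}
After op 2 (replace /itb 86): {"en":36,"itb":86,"lbc":32,"xhg":44}
After op 3 (replace /en 68): {"en":68,"itb":86,"lbc":32,"xhg":44}
After op 4 (replace /itb 80): {"en":68,"itb":80,"lbc":32,"xhg":44}
After op 5 (add /en 77): {"en":77,"itb":80,"lbc":32,"xhg":44}
After op 6 (replace /itb 34): {"en":77,"itb":34,"lbc":32,"xhg":44}
After op 7 (add /tok 75): {"en":77,"itb":34,"lbc":32,"tok":75,"xhg":44}
After op 8 (add /dv 46): {"dv":46,"en":77,"itb":34,"lbc":32,"tok":75,"xhg":44}
After op 9 (add /itb 24): {"dv":46,"en":77,"itb":24,"lbc":32,"tok":75,"xhg":44}
After op 10 (replace /lbc 35): {"dv":46,"en":77,"itb":24,"lbc":35,"tok":75,"xhg":44}
After op 11 (replace /en 66): {"dv":46,"en":66,"itb":24,"lbc":35,"tok":75,"xhg":44}
After op 12 (remove /xhg): {"dv":46,"en":66,"itb":24,"lbc":35,"tok":75}
After op 13 (replace /lbc 83): {"dv":46,"en":66,"itb":24,"lbc":83,"tok":75}
Size at the root: 5

Answer: 5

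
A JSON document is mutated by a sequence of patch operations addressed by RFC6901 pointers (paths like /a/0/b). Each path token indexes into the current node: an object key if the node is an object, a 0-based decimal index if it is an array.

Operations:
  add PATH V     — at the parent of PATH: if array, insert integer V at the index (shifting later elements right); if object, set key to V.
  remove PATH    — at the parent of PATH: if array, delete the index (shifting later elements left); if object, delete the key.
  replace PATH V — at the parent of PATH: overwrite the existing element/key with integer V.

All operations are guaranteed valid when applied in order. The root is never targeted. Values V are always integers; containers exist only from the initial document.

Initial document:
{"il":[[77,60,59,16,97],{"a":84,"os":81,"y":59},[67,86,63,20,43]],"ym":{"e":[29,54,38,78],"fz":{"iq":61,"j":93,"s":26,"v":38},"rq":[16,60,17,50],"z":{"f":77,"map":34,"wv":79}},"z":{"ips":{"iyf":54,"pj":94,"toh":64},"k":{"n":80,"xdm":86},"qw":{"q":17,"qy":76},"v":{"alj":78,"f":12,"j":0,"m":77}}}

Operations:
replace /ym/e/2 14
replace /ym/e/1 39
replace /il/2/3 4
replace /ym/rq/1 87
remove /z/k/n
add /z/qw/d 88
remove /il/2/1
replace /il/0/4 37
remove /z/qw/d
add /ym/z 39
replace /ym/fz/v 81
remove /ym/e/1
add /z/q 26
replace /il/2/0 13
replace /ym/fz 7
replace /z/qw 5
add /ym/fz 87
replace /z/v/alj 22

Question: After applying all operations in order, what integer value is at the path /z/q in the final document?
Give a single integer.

Answer: 26

Derivation:
After op 1 (replace /ym/e/2 14): {"il":[[77,60,59,16,97],{"a":84,"os":81,"y":59},[67,86,63,20,43]],"ym":{"e":[29,54,14,78],"fz":{"iq":61,"j":93,"s":26,"v":38},"rq":[16,60,17,50],"z":{"f":77,"map":34,"wv":79}},"z":{"ips":{"iyf":54,"pj":94,"toh":64},"k":{"n":80,"xdm":86},"qw":{"q":17,"qy":76},"v":{"alj":78,"f":12,"j":0,"m":77}}}
After op 2 (replace /ym/e/1 39): {"il":[[77,60,59,16,97],{"a":84,"os":81,"y":59},[67,86,63,20,43]],"ym":{"e":[29,39,14,78],"fz":{"iq":61,"j":93,"s":26,"v":38},"rq":[16,60,17,50],"z":{"f":77,"map":34,"wv":79}},"z":{"ips":{"iyf":54,"pj":94,"toh":64},"k":{"n":80,"xdm":86},"qw":{"q":17,"qy":76},"v":{"alj":78,"f":12,"j":0,"m":77}}}
After op 3 (replace /il/2/3 4): {"il":[[77,60,59,16,97],{"a":84,"os":81,"y":59},[67,86,63,4,43]],"ym":{"e":[29,39,14,78],"fz":{"iq":61,"j":93,"s":26,"v":38},"rq":[16,60,17,50],"z":{"f":77,"map":34,"wv":79}},"z":{"ips":{"iyf":54,"pj":94,"toh":64},"k":{"n":80,"xdm":86},"qw":{"q":17,"qy":76},"v":{"alj":78,"f":12,"j":0,"m":77}}}
After op 4 (replace /ym/rq/1 87): {"il":[[77,60,59,16,97],{"a":84,"os":81,"y":59},[67,86,63,4,43]],"ym":{"e":[29,39,14,78],"fz":{"iq":61,"j":93,"s":26,"v":38},"rq":[16,87,17,50],"z":{"f":77,"map":34,"wv":79}},"z":{"ips":{"iyf":54,"pj":94,"toh":64},"k":{"n":80,"xdm":86},"qw":{"q":17,"qy":76},"v":{"alj":78,"f":12,"j":0,"m":77}}}
After op 5 (remove /z/k/n): {"il":[[77,60,59,16,97],{"a":84,"os":81,"y":59},[67,86,63,4,43]],"ym":{"e":[29,39,14,78],"fz":{"iq":61,"j":93,"s":26,"v":38},"rq":[16,87,17,50],"z":{"f":77,"map":34,"wv":79}},"z":{"ips":{"iyf":54,"pj":94,"toh":64},"k":{"xdm":86},"qw":{"q":17,"qy":76},"v":{"alj":78,"f":12,"j":0,"m":77}}}
After op 6 (add /z/qw/d 88): {"il":[[77,60,59,16,97],{"a":84,"os":81,"y":59},[67,86,63,4,43]],"ym":{"e":[29,39,14,78],"fz":{"iq":61,"j":93,"s":26,"v":38},"rq":[16,87,17,50],"z":{"f":77,"map":34,"wv":79}},"z":{"ips":{"iyf":54,"pj":94,"toh":64},"k":{"xdm":86},"qw":{"d":88,"q":17,"qy":76},"v":{"alj":78,"f":12,"j":0,"m":77}}}
After op 7 (remove /il/2/1): {"il":[[77,60,59,16,97],{"a":84,"os":81,"y":59},[67,63,4,43]],"ym":{"e":[29,39,14,78],"fz":{"iq":61,"j":93,"s":26,"v":38},"rq":[16,87,17,50],"z":{"f":77,"map":34,"wv":79}},"z":{"ips":{"iyf":54,"pj":94,"toh":64},"k":{"xdm":86},"qw":{"d":88,"q":17,"qy":76},"v":{"alj":78,"f":12,"j":0,"m":77}}}
After op 8 (replace /il/0/4 37): {"il":[[77,60,59,16,37],{"a":84,"os":81,"y":59},[67,63,4,43]],"ym":{"e":[29,39,14,78],"fz":{"iq":61,"j":93,"s":26,"v":38},"rq":[16,87,17,50],"z":{"f":77,"map":34,"wv":79}},"z":{"ips":{"iyf":54,"pj":94,"toh":64},"k":{"xdm":86},"qw":{"d":88,"q":17,"qy":76},"v":{"alj":78,"f":12,"j":0,"m":77}}}
After op 9 (remove /z/qw/d): {"il":[[77,60,59,16,37],{"a":84,"os":81,"y":59},[67,63,4,43]],"ym":{"e":[29,39,14,78],"fz":{"iq":61,"j":93,"s":26,"v":38},"rq":[16,87,17,50],"z":{"f":77,"map":34,"wv":79}},"z":{"ips":{"iyf":54,"pj":94,"toh":64},"k":{"xdm":86},"qw":{"q":17,"qy":76},"v":{"alj":78,"f":12,"j":0,"m":77}}}
After op 10 (add /ym/z 39): {"il":[[77,60,59,16,37],{"a":84,"os":81,"y":59},[67,63,4,43]],"ym":{"e":[29,39,14,78],"fz":{"iq":61,"j":93,"s":26,"v":38},"rq":[16,87,17,50],"z":39},"z":{"ips":{"iyf":54,"pj":94,"toh":64},"k":{"xdm":86},"qw":{"q":17,"qy":76},"v":{"alj":78,"f":12,"j":0,"m":77}}}
After op 11 (replace /ym/fz/v 81): {"il":[[77,60,59,16,37],{"a":84,"os":81,"y":59},[67,63,4,43]],"ym":{"e":[29,39,14,78],"fz":{"iq":61,"j":93,"s":26,"v":81},"rq":[16,87,17,50],"z":39},"z":{"ips":{"iyf":54,"pj":94,"toh":64},"k":{"xdm":86},"qw":{"q":17,"qy":76},"v":{"alj":78,"f":12,"j":0,"m":77}}}
After op 12 (remove /ym/e/1): {"il":[[77,60,59,16,37],{"a":84,"os":81,"y":59},[67,63,4,43]],"ym":{"e":[29,14,78],"fz":{"iq":61,"j":93,"s":26,"v":81},"rq":[16,87,17,50],"z":39},"z":{"ips":{"iyf":54,"pj":94,"toh":64},"k":{"xdm":86},"qw":{"q":17,"qy":76},"v":{"alj":78,"f":12,"j":0,"m":77}}}
After op 13 (add /z/q 26): {"il":[[77,60,59,16,37],{"a":84,"os":81,"y":59},[67,63,4,43]],"ym":{"e":[29,14,78],"fz":{"iq":61,"j":93,"s":26,"v":81},"rq":[16,87,17,50],"z":39},"z":{"ips":{"iyf":54,"pj":94,"toh":64},"k":{"xdm":86},"q":26,"qw":{"q":17,"qy":76},"v":{"alj":78,"f":12,"j":0,"m":77}}}
After op 14 (replace /il/2/0 13): {"il":[[77,60,59,16,37],{"a":84,"os":81,"y":59},[13,63,4,43]],"ym":{"e":[29,14,78],"fz":{"iq":61,"j":93,"s":26,"v":81},"rq":[16,87,17,50],"z":39},"z":{"ips":{"iyf":54,"pj":94,"toh":64},"k":{"xdm":86},"q":26,"qw":{"q":17,"qy":76},"v":{"alj":78,"f":12,"j":0,"m":77}}}
After op 15 (replace /ym/fz 7): {"il":[[77,60,59,16,37],{"a":84,"os":81,"y":59},[13,63,4,43]],"ym":{"e":[29,14,78],"fz":7,"rq":[16,87,17,50],"z":39},"z":{"ips":{"iyf":54,"pj":94,"toh":64},"k":{"xdm":86},"q":26,"qw":{"q":17,"qy":76},"v":{"alj":78,"f":12,"j":0,"m":77}}}
After op 16 (replace /z/qw 5): {"il":[[77,60,59,16,37],{"a":84,"os":81,"y":59},[13,63,4,43]],"ym":{"e":[29,14,78],"fz":7,"rq":[16,87,17,50],"z":39},"z":{"ips":{"iyf":54,"pj":94,"toh":64},"k":{"xdm":86},"q":26,"qw":5,"v":{"alj":78,"f":12,"j":0,"m":77}}}
After op 17 (add /ym/fz 87): {"il":[[77,60,59,16,37],{"a":84,"os":81,"y":59},[13,63,4,43]],"ym":{"e":[29,14,78],"fz":87,"rq":[16,87,17,50],"z":39},"z":{"ips":{"iyf":54,"pj":94,"toh":64},"k":{"xdm":86},"q":26,"qw":5,"v":{"alj":78,"f":12,"j":0,"m":77}}}
After op 18 (replace /z/v/alj 22): {"il":[[77,60,59,16,37],{"a":84,"os":81,"y":59},[13,63,4,43]],"ym":{"e":[29,14,78],"fz":87,"rq":[16,87,17,50],"z":39},"z":{"ips":{"iyf":54,"pj":94,"toh":64},"k":{"xdm":86},"q":26,"qw":5,"v":{"alj":22,"f":12,"j":0,"m":77}}}
Value at /z/q: 26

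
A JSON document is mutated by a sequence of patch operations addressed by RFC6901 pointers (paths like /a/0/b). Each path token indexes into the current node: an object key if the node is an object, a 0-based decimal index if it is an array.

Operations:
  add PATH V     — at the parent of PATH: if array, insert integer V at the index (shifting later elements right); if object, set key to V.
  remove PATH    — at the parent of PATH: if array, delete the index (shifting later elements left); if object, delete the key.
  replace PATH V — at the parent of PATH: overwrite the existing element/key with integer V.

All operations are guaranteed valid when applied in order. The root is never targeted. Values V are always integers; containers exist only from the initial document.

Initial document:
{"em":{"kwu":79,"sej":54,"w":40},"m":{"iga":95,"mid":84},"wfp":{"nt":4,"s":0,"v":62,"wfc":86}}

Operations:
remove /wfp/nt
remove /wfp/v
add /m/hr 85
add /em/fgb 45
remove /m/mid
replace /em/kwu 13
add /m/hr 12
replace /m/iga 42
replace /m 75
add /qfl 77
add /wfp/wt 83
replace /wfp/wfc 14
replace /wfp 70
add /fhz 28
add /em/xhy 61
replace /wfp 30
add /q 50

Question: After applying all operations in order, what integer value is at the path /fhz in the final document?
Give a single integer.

After op 1 (remove /wfp/nt): {"em":{"kwu":79,"sej":54,"w":40},"m":{"iga":95,"mid":84},"wfp":{"s":0,"v":62,"wfc":86}}
After op 2 (remove /wfp/v): {"em":{"kwu":79,"sej":54,"w":40},"m":{"iga":95,"mid":84},"wfp":{"s":0,"wfc":86}}
After op 3 (add /m/hr 85): {"em":{"kwu":79,"sej":54,"w":40},"m":{"hr":85,"iga":95,"mid":84},"wfp":{"s":0,"wfc":86}}
After op 4 (add /em/fgb 45): {"em":{"fgb":45,"kwu":79,"sej":54,"w":40},"m":{"hr":85,"iga":95,"mid":84},"wfp":{"s":0,"wfc":86}}
After op 5 (remove /m/mid): {"em":{"fgb":45,"kwu":79,"sej":54,"w":40},"m":{"hr":85,"iga":95},"wfp":{"s":0,"wfc":86}}
After op 6 (replace /em/kwu 13): {"em":{"fgb":45,"kwu":13,"sej":54,"w":40},"m":{"hr":85,"iga":95},"wfp":{"s":0,"wfc":86}}
After op 7 (add /m/hr 12): {"em":{"fgb":45,"kwu":13,"sej":54,"w":40},"m":{"hr":12,"iga":95},"wfp":{"s":0,"wfc":86}}
After op 8 (replace /m/iga 42): {"em":{"fgb":45,"kwu":13,"sej":54,"w":40},"m":{"hr":12,"iga":42},"wfp":{"s":0,"wfc":86}}
After op 9 (replace /m 75): {"em":{"fgb":45,"kwu":13,"sej":54,"w":40},"m":75,"wfp":{"s":0,"wfc":86}}
After op 10 (add /qfl 77): {"em":{"fgb":45,"kwu":13,"sej":54,"w":40},"m":75,"qfl":77,"wfp":{"s":0,"wfc":86}}
After op 11 (add /wfp/wt 83): {"em":{"fgb":45,"kwu":13,"sej":54,"w":40},"m":75,"qfl":77,"wfp":{"s":0,"wfc":86,"wt":83}}
After op 12 (replace /wfp/wfc 14): {"em":{"fgb":45,"kwu":13,"sej":54,"w":40},"m":75,"qfl":77,"wfp":{"s":0,"wfc":14,"wt":83}}
After op 13 (replace /wfp 70): {"em":{"fgb":45,"kwu":13,"sej":54,"w":40},"m":75,"qfl":77,"wfp":70}
After op 14 (add /fhz 28): {"em":{"fgb":45,"kwu":13,"sej":54,"w":40},"fhz":28,"m":75,"qfl":77,"wfp":70}
After op 15 (add /em/xhy 61): {"em":{"fgb":45,"kwu":13,"sej":54,"w":40,"xhy":61},"fhz":28,"m":75,"qfl":77,"wfp":70}
After op 16 (replace /wfp 30): {"em":{"fgb":45,"kwu":13,"sej":54,"w":40,"xhy":61},"fhz":28,"m":75,"qfl":77,"wfp":30}
After op 17 (add /q 50): {"em":{"fgb":45,"kwu":13,"sej":54,"w":40,"xhy":61},"fhz":28,"m":75,"q":50,"qfl":77,"wfp":30}
Value at /fhz: 28

Answer: 28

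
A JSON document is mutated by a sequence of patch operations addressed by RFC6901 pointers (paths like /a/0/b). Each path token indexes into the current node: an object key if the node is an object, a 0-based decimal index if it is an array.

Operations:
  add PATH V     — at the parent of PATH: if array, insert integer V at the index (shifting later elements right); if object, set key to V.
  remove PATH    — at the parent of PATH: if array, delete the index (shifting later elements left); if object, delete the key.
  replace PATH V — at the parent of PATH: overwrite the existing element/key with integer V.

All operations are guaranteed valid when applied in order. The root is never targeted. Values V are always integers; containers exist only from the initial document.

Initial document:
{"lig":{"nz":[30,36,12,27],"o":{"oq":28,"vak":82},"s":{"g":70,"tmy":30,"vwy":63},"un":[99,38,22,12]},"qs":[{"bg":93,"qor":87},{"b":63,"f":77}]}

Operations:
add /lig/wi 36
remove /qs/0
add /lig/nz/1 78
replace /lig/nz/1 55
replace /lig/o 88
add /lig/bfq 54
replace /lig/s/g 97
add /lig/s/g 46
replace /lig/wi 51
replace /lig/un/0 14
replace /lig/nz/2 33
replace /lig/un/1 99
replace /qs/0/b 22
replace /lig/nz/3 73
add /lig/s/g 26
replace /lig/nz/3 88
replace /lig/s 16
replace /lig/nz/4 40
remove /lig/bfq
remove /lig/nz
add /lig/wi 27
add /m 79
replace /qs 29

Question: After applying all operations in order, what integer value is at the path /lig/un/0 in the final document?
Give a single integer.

After op 1 (add /lig/wi 36): {"lig":{"nz":[30,36,12,27],"o":{"oq":28,"vak":82},"s":{"g":70,"tmy":30,"vwy":63},"un":[99,38,22,12],"wi":36},"qs":[{"bg":93,"qor":87},{"b":63,"f":77}]}
After op 2 (remove /qs/0): {"lig":{"nz":[30,36,12,27],"o":{"oq":28,"vak":82},"s":{"g":70,"tmy":30,"vwy":63},"un":[99,38,22,12],"wi":36},"qs":[{"b":63,"f":77}]}
After op 3 (add /lig/nz/1 78): {"lig":{"nz":[30,78,36,12,27],"o":{"oq":28,"vak":82},"s":{"g":70,"tmy":30,"vwy":63},"un":[99,38,22,12],"wi":36},"qs":[{"b":63,"f":77}]}
After op 4 (replace /lig/nz/1 55): {"lig":{"nz":[30,55,36,12,27],"o":{"oq":28,"vak":82},"s":{"g":70,"tmy":30,"vwy":63},"un":[99,38,22,12],"wi":36},"qs":[{"b":63,"f":77}]}
After op 5 (replace /lig/o 88): {"lig":{"nz":[30,55,36,12,27],"o":88,"s":{"g":70,"tmy":30,"vwy":63},"un":[99,38,22,12],"wi":36},"qs":[{"b":63,"f":77}]}
After op 6 (add /lig/bfq 54): {"lig":{"bfq":54,"nz":[30,55,36,12,27],"o":88,"s":{"g":70,"tmy":30,"vwy":63},"un":[99,38,22,12],"wi":36},"qs":[{"b":63,"f":77}]}
After op 7 (replace /lig/s/g 97): {"lig":{"bfq":54,"nz":[30,55,36,12,27],"o":88,"s":{"g":97,"tmy":30,"vwy":63},"un":[99,38,22,12],"wi":36},"qs":[{"b":63,"f":77}]}
After op 8 (add /lig/s/g 46): {"lig":{"bfq":54,"nz":[30,55,36,12,27],"o":88,"s":{"g":46,"tmy":30,"vwy":63},"un":[99,38,22,12],"wi":36},"qs":[{"b":63,"f":77}]}
After op 9 (replace /lig/wi 51): {"lig":{"bfq":54,"nz":[30,55,36,12,27],"o":88,"s":{"g":46,"tmy":30,"vwy":63},"un":[99,38,22,12],"wi":51},"qs":[{"b":63,"f":77}]}
After op 10 (replace /lig/un/0 14): {"lig":{"bfq":54,"nz":[30,55,36,12,27],"o":88,"s":{"g":46,"tmy":30,"vwy":63},"un":[14,38,22,12],"wi":51},"qs":[{"b":63,"f":77}]}
After op 11 (replace /lig/nz/2 33): {"lig":{"bfq":54,"nz":[30,55,33,12,27],"o":88,"s":{"g":46,"tmy":30,"vwy":63},"un":[14,38,22,12],"wi":51},"qs":[{"b":63,"f":77}]}
After op 12 (replace /lig/un/1 99): {"lig":{"bfq":54,"nz":[30,55,33,12,27],"o":88,"s":{"g":46,"tmy":30,"vwy":63},"un":[14,99,22,12],"wi":51},"qs":[{"b":63,"f":77}]}
After op 13 (replace /qs/0/b 22): {"lig":{"bfq":54,"nz":[30,55,33,12,27],"o":88,"s":{"g":46,"tmy":30,"vwy":63},"un":[14,99,22,12],"wi":51},"qs":[{"b":22,"f":77}]}
After op 14 (replace /lig/nz/3 73): {"lig":{"bfq":54,"nz":[30,55,33,73,27],"o":88,"s":{"g":46,"tmy":30,"vwy":63},"un":[14,99,22,12],"wi":51},"qs":[{"b":22,"f":77}]}
After op 15 (add /lig/s/g 26): {"lig":{"bfq":54,"nz":[30,55,33,73,27],"o":88,"s":{"g":26,"tmy":30,"vwy":63},"un":[14,99,22,12],"wi":51},"qs":[{"b":22,"f":77}]}
After op 16 (replace /lig/nz/3 88): {"lig":{"bfq":54,"nz":[30,55,33,88,27],"o":88,"s":{"g":26,"tmy":30,"vwy":63},"un":[14,99,22,12],"wi":51},"qs":[{"b":22,"f":77}]}
After op 17 (replace /lig/s 16): {"lig":{"bfq":54,"nz":[30,55,33,88,27],"o":88,"s":16,"un":[14,99,22,12],"wi":51},"qs":[{"b":22,"f":77}]}
After op 18 (replace /lig/nz/4 40): {"lig":{"bfq":54,"nz":[30,55,33,88,40],"o":88,"s":16,"un":[14,99,22,12],"wi":51},"qs":[{"b":22,"f":77}]}
After op 19 (remove /lig/bfq): {"lig":{"nz":[30,55,33,88,40],"o":88,"s":16,"un":[14,99,22,12],"wi":51},"qs":[{"b":22,"f":77}]}
After op 20 (remove /lig/nz): {"lig":{"o":88,"s":16,"un":[14,99,22,12],"wi":51},"qs":[{"b":22,"f":77}]}
After op 21 (add /lig/wi 27): {"lig":{"o":88,"s":16,"un":[14,99,22,12],"wi":27},"qs":[{"b":22,"f":77}]}
After op 22 (add /m 79): {"lig":{"o":88,"s":16,"un":[14,99,22,12],"wi":27},"m":79,"qs":[{"b":22,"f":77}]}
After op 23 (replace /qs 29): {"lig":{"o":88,"s":16,"un":[14,99,22,12],"wi":27},"m":79,"qs":29}
Value at /lig/un/0: 14

Answer: 14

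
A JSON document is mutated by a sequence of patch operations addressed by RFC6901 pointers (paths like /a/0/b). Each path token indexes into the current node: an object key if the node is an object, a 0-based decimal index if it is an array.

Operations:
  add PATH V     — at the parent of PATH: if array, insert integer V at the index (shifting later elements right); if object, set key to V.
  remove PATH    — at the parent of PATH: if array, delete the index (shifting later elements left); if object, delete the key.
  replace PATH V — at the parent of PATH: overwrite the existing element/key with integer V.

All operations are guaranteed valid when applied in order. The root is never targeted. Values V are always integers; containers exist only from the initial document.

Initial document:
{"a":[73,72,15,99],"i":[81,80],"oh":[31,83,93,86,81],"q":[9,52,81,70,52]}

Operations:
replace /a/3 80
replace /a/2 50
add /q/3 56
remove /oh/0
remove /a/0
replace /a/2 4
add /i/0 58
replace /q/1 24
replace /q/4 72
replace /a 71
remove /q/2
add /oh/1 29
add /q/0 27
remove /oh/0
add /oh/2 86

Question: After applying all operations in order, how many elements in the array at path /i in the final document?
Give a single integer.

Answer: 3

Derivation:
After op 1 (replace /a/3 80): {"a":[73,72,15,80],"i":[81,80],"oh":[31,83,93,86,81],"q":[9,52,81,70,52]}
After op 2 (replace /a/2 50): {"a":[73,72,50,80],"i":[81,80],"oh":[31,83,93,86,81],"q":[9,52,81,70,52]}
After op 3 (add /q/3 56): {"a":[73,72,50,80],"i":[81,80],"oh":[31,83,93,86,81],"q":[9,52,81,56,70,52]}
After op 4 (remove /oh/0): {"a":[73,72,50,80],"i":[81,80],"oh":[83,93,86,81],"q":[9,52,81,56,70,52]}
After op 5 (remove /a/0): {"a":[72,50,80],"i":[81,80],"oh":[83,93,86,81],"q":[9,52,81,56,70,52]}
After op 6 (replace /a/2 4): {"a":[72,50,4],"i":[81,80],"oh":[83,93,86,81],"q":[9,52,81,56,70,52]}
After op 7 (add /i/0 58): {"a":[72,50,4],"i":[58,81,80],"oh":[83,93,86,81],"q":[9,52,81,56,70,52]}
After op 8 (replace /q/1 24): {"a":[72,50,4],"i":[58,81,80],"oh":[83,93,86,81],"q":[9,24,81,56,70,52]}
After op 9 (replace /q/4 72): {"a":[72,50,4],"i":[58,81,80],"oh":[83,93,86,81],"q":[9,24,81,56,72,52]}
After op 10 (replace /a 71): {"a":71,"i":[58,81,80],"oh":[83,93,86,81],"q":[9,24,81,56,72,52]}
After op 11 (remove /q/2): {"a":71,"i":[58,81,80],"oh":[83,93,86,81],"q":[9,24,56,72,52]}
After op 12 (add /oh/1 29): {"a":71,"i":[58,81,80],"oh":[83,29,93,86,81],"q":[9,24,56,72,52]}
After op 13 (add /q/0 27): {"a":71,"i":[58,81,80],"oh":[83,29,93,86,81],"q":[27,9,24,56,72,52]}
After op 14 (remove /oh/0): {"a":71,"i":[58,81,80],"oh":[29,93,86,81],"q":[27,9,24,56,72,52]}
After op 15 (add /oh/2 86): {"a":71,"i":[58,81,80],"oh":[29,93,86,86,81],"q":[27,9,24,56,72,52]}
Size at path /i: 3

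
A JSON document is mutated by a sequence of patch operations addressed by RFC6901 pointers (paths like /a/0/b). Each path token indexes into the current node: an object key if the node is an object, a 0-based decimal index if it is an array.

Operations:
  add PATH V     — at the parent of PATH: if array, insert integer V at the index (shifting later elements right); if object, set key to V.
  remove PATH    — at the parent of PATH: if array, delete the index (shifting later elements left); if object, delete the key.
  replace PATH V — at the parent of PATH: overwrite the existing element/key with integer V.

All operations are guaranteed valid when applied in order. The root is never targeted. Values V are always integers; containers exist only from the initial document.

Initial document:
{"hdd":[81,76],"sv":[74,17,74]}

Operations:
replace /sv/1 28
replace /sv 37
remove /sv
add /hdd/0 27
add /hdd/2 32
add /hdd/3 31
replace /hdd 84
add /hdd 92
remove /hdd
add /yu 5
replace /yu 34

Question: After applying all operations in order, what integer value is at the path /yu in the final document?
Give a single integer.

After op 1 (replace /sv/1 28): {"hdd":[81,76],"sv":[74,28,74]}
After op 2 (replace /sv 37): {"hdd":[81,76],"sv":37}
After op 3 (remove /sv): {"hdd":[81,76]}
After op 4 (add /hdd/0 27): {"hdd":[27,81,76]}
After op 5 (add /hdd/2 32): {"hdd":[27,81,32,76]}
After op 6 (add /hdd/3 31): {"hdd":[27,81,32,31,76]}
After op 7 (replace /hdd 84): {"hdd":84}
After op 8 (add /hdd 92): {"hdd":92}
After op 9 (remove /hdd): {}
After op 10 (add /yu 5): {"yu":5}
After op 11 (replace /yu 34): {"yu":34}
Value at /yu: 34

Answer: 34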